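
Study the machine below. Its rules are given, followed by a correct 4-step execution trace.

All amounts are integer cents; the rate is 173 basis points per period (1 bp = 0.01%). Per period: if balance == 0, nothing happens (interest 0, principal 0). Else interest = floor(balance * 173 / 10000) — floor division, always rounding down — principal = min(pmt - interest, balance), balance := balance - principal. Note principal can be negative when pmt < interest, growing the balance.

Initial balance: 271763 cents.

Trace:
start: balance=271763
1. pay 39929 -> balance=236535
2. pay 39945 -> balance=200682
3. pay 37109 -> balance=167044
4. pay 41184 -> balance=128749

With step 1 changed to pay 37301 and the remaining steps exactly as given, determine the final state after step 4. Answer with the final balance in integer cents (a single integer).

(re-executing from step 1 with the substitution; state before step 1: balance=271763)
1. pay 37301 -> balance=239163
2. pay 39945 -> balance=203355
3. pay 37109 -> balance=169764
4. pay 41184 -> balance=131516

131516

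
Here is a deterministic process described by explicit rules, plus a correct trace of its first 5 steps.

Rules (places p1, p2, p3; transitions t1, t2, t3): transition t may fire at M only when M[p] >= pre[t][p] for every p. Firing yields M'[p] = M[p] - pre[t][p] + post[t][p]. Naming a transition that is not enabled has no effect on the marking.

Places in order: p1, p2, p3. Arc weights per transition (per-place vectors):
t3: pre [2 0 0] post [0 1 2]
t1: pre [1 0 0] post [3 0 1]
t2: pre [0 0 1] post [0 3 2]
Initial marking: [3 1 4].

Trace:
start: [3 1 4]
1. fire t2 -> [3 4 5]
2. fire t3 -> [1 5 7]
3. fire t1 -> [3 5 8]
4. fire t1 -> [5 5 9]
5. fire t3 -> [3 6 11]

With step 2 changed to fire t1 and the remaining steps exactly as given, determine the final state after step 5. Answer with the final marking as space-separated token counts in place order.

7 5 10

(re-executing from step 2 with the substitution; state before step 2: [3 4 5])
2. fire t1 -> [5 4 6]
3. fire t1 -> [7 4 7]
4. fire t1 -> [9 4 8]
5. fire t3 -> [7 5 10]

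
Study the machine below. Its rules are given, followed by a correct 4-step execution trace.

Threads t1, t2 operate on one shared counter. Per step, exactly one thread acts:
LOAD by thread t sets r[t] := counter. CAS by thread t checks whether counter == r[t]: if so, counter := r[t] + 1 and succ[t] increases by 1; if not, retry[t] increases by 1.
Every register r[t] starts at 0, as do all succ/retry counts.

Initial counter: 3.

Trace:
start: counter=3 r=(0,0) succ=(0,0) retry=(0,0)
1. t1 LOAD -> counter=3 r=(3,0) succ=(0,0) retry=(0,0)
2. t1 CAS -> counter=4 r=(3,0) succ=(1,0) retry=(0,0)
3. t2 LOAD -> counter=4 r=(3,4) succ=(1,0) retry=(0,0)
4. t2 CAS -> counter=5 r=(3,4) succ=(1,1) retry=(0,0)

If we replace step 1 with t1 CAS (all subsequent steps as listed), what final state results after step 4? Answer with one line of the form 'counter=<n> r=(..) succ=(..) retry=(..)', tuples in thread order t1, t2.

(re-executing from step 1 with the substitution; state before step 1: counter=3 r=(0,0) succ=(0,0) retry=(0,0))
1. t1 CAS -> counter=3 r=(0,0) succ=(0,0) retry=(1,0)
2. t1 CAS -> counter=3 r=(0,0) succ=(0,0) retry=(2,0)
3. t2 LOAD -> counter=3 r=(0,3) succ=(0,0) retry=(2,0)
4. t2 CAS -> counter=4 r=(0,3) succ=(0,1) retry=(2,0)

counter=4 r=(0,3) succ=(0,1) retry=(2,0)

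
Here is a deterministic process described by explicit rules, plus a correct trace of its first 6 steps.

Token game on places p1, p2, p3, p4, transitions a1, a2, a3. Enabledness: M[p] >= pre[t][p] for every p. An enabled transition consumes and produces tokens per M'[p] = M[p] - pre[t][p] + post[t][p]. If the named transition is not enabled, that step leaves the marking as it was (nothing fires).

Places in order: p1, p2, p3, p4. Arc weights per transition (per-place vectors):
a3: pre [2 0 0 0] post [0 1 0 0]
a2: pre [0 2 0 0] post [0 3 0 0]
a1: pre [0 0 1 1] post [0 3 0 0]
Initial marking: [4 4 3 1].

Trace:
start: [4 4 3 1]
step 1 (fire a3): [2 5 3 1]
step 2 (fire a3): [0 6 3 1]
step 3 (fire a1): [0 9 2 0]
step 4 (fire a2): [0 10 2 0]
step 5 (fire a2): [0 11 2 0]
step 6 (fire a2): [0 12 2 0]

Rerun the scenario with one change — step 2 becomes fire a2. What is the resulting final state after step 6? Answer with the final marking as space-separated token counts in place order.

2 12 2 0

(re-executing from step 2 with the substitution; state before step 2: [2 5 3 1])
step 2 (fire a2): [2 6 3 1]
step 3 (fire a1): [2 9 2 0]
step 4 (fire a2): [2 10 2 0]
step 5 (fire a2): [2 11 2 0]
step 6 (fire a2): [2 12 2 0]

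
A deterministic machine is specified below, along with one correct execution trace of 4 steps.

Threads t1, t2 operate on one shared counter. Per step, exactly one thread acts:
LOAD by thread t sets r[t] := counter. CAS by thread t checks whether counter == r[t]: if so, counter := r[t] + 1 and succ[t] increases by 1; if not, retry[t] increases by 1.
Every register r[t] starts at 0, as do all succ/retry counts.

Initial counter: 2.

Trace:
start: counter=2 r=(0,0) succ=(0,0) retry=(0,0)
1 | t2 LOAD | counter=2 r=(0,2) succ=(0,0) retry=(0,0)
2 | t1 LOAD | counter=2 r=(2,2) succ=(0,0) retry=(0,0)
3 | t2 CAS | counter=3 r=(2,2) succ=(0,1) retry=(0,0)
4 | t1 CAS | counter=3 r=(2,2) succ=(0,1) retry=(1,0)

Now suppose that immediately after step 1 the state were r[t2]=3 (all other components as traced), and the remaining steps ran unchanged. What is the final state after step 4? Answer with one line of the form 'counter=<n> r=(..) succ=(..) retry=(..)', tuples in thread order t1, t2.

state after step 1 := counter=2 r=(0,3) succ=(0,0) retry=(0,0)
2 | t1 LOAD | counter=2 r=(2,3) succ=(0,0) retry=(0,0)
3 | t2 CAS | counter=2 r=(2,3) succ=(0,0) retry=(0,1)
4 | t1 CAS | counter=3 r=(2,3) succ=(1,0) retry=(0,1)

counter=3 r=(2,3) succ=(1,0) retry=(0,1)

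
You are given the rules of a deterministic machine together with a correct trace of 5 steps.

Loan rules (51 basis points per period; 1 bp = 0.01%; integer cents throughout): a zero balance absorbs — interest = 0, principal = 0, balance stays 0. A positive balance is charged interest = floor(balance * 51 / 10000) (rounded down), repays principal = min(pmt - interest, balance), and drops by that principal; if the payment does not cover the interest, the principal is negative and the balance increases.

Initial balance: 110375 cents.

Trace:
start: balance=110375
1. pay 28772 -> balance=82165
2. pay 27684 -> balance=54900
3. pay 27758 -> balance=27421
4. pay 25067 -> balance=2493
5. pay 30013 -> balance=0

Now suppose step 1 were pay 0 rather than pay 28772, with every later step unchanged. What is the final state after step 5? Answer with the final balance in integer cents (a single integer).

(re-executing from step 1 with the substitution; state before step 1: balance=110375)
1. pay 0 -> balance=110937
2. pay 27684 -> balance=83818
3. pay 27758 -> balance=56487
4. pay 25067 -> balance=31708
5. pay 30013 -> balance=1856

1856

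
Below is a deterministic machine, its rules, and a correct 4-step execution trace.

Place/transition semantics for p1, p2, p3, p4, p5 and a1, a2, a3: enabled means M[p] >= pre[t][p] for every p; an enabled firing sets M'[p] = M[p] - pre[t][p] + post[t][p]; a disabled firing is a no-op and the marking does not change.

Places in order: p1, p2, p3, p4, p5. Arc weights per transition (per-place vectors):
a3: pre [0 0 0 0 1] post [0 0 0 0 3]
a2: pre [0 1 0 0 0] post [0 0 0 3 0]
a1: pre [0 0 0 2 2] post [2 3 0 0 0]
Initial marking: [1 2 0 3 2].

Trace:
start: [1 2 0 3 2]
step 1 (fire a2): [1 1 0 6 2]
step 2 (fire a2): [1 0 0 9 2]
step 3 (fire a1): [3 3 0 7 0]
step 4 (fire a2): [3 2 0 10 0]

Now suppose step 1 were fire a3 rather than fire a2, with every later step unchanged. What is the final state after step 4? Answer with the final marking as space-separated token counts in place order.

(re-executing from step 1 with the substitution; state before step 1: [1 2 0 3 2])
step 1 (fire a3): [1 2 0 3 4]
step 2 (fire a2): [1 1 0 6 4]
step 3 (fire a1): [3 4 0 4 2]
step 4 (fire a2): [3 3 0 7 2]

3 3 0 7 2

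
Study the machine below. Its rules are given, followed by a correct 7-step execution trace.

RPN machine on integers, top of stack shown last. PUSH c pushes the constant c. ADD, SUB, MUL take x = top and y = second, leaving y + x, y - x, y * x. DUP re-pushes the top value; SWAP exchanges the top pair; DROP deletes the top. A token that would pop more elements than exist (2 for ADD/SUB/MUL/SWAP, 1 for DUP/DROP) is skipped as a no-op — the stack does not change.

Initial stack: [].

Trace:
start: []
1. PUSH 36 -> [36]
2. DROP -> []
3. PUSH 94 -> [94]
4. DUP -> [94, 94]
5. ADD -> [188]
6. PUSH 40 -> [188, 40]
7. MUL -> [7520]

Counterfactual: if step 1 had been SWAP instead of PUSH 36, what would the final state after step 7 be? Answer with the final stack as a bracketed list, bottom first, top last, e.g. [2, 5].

(re-executing from step 1 with the substitution; state before step 1: [])
1. SWAP -> []
2. DROP -> []
3. PUSH 94 -> [94]
4. DUP -> [94, 94]
5. ADD -> [188]
6. PUSH 40 -> [188, 40]
7. MUL -> [7520]

[7520]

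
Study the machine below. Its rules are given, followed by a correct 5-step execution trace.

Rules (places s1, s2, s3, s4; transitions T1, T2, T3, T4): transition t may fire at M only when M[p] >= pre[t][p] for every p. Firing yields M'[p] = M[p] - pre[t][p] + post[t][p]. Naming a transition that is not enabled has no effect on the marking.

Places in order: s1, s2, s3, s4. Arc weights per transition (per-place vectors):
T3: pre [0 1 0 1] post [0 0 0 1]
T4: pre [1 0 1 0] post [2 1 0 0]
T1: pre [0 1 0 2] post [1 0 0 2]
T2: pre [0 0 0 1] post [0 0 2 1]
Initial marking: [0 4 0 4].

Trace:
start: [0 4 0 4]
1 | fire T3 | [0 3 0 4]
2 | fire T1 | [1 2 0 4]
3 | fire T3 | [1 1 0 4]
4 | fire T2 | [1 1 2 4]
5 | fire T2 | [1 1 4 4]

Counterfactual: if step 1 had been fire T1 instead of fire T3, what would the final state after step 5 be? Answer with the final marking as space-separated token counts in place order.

(re-executing from step 1 with the substitution; state before step 1: [0 4 0 4])
1 | fire T1 | [1 3 0 4]
2 | fire T1 | [2 2 0 4]
3 | fire T3 | [2 1 0 4]
4 | fire T2 | [2 1 2 4]
5 | fire T2 | [2 1 4 4]

2 1 4 4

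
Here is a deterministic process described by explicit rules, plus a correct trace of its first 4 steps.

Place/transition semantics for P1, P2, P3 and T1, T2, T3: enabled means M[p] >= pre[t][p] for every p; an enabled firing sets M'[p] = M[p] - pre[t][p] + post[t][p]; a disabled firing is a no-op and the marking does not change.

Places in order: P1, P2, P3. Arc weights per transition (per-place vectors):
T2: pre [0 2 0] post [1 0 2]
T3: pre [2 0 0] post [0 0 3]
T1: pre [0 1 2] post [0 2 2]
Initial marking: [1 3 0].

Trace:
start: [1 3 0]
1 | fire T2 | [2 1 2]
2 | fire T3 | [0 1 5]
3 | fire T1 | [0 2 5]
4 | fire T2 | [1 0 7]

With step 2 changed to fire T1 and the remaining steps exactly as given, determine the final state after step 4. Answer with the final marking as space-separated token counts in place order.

3 1 4

(re-executing from step 2 with the substitution; state before step 2: [2 1 2])
2 | fire T1 | [2 2 2]
3 | fire T1 | [2 3 2]
4 | fire T2 | [3 1 4]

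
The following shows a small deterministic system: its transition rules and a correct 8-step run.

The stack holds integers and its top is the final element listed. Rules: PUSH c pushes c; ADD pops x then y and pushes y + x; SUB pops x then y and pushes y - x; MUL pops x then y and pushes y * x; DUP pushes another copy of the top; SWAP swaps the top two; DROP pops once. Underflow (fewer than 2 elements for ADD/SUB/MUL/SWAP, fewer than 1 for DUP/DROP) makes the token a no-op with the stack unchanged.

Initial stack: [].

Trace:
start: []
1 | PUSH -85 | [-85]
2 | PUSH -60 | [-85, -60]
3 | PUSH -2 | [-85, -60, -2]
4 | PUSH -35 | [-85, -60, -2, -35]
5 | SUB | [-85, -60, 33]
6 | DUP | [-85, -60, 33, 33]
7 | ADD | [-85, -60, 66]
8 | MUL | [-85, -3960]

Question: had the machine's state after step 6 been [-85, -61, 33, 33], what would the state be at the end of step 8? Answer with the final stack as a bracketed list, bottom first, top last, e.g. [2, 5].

[-85, -4026]

state after step 6 := [-85, -61, 33, 33]
7 | ADD | [-85, -61, 66]
8 | MUL | [-85, -4026]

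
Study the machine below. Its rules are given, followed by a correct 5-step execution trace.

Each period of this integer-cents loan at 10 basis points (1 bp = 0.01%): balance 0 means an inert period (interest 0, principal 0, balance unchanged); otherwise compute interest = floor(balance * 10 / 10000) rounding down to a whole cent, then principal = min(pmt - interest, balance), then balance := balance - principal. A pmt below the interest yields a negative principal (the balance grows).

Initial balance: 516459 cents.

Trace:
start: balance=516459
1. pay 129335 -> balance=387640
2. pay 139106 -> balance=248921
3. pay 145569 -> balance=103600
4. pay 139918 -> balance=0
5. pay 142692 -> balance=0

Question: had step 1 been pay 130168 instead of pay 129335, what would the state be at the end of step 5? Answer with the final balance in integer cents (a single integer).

(re-executing from step 1 with the substitution; state before step 1: balance=516459)
1. pay 130168 -> balance=386807
2. pay 139106 -> balance=248087
3. pay 145569 -> balance=102766
4. pay 139918 -> balance=0
5. pay 142692 -> balance=0

0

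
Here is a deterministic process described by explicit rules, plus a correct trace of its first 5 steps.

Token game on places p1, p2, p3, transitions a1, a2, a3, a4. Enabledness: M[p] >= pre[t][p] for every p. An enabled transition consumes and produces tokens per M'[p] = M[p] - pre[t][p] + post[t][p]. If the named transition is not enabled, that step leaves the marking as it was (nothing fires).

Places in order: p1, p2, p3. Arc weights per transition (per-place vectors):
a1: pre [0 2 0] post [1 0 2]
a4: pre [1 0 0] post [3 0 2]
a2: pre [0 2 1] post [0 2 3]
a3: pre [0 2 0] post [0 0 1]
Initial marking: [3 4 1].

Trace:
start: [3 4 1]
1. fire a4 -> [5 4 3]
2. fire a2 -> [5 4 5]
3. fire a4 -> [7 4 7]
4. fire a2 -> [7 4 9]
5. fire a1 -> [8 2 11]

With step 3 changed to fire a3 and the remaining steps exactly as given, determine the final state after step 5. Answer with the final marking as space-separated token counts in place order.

6 0 10

(re-executing from step 3 with the substitution; state before step 3: [5 4 5])
3. fire a3 -> [5 2 6]
4. fire a2 -> [5 2 8]
5. fire a1 -> [6 0 10]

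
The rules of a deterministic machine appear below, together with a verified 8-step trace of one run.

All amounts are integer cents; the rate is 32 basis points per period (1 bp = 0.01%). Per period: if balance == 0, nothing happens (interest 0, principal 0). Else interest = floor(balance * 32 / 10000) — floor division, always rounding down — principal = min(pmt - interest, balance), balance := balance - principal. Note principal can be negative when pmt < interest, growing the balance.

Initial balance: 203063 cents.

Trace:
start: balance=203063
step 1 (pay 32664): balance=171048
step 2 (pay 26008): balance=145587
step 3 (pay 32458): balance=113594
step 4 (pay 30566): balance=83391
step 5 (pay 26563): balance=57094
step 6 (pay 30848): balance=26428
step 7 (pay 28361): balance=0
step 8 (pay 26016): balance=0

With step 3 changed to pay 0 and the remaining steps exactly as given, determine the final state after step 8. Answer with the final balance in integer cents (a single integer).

5111

(re-executing from step 3 with the substitution; state before step 3: balance=145587)
step 3 (pay 0): balance=146052
step 4 (pay 30566): balance=115953
step 5 (pay 26563): balance=89761
step 6 (pay 30848): balance=59200
step 7 (pay 28361): balance=31028
step 8 (pay 26016): balance=5111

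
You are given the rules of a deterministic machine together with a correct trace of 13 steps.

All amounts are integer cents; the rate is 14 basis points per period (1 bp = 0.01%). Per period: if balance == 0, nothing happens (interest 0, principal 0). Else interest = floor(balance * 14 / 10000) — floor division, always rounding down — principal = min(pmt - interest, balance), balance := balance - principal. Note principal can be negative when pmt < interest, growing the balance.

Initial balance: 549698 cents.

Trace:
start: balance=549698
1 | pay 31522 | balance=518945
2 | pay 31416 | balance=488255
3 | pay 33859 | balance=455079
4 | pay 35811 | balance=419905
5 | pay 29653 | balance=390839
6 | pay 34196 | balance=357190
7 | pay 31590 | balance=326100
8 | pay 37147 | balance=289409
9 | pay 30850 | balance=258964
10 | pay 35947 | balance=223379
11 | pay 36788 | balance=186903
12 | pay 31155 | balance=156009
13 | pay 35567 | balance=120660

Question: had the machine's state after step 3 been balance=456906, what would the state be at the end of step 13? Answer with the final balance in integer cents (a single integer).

122513

state after step 3 := balance=456906
4 | pay 35811 | balance=421734
5 | pay 29653 | balance=392671
6 | pay 34196 | balance=359024
7 | pay 31590 | balance=327936
8 | pay 37147 | balance=291248
9 | pay 30850 | balance=260805
10 | pay 35947 | balance=225223
11 | pay 36788 | balance=188750
12 | pay 31155 | balance=157859
13 | pay 35567 | balance=122513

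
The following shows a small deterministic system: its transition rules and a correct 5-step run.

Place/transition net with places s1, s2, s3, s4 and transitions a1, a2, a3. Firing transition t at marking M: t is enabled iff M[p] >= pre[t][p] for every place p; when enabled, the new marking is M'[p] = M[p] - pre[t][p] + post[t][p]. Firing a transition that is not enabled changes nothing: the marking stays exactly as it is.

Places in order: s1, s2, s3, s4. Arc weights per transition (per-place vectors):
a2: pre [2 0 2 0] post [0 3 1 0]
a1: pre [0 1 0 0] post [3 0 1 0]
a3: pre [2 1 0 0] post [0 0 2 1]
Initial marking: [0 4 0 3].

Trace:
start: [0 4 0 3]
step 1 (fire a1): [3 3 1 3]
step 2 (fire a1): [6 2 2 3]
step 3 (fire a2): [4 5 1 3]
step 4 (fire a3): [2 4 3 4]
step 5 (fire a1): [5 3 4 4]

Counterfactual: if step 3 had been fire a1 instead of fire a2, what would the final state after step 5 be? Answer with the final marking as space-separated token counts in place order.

7 0 5 4

(re-executing from step 3 with the substitution; state before step 3: [6 2 2 3])
step 3 (fire a1): [9 1 3 3]
step 4 (fire a3): [7 0 5 4]
step 5 (fire a1): [7 0 5 4]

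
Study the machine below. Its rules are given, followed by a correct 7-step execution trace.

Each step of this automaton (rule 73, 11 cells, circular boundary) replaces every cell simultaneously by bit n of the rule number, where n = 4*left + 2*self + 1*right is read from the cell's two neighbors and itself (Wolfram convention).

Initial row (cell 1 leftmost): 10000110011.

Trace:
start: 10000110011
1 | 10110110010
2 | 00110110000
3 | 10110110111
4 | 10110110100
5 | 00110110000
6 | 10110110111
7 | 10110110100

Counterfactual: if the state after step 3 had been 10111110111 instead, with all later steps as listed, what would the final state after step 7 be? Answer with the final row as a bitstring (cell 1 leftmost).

state after step 3 := 10111110111
4 | 10100010100
5 | 00001000000
6 | 11100011111
7 | 00101010000

00101010000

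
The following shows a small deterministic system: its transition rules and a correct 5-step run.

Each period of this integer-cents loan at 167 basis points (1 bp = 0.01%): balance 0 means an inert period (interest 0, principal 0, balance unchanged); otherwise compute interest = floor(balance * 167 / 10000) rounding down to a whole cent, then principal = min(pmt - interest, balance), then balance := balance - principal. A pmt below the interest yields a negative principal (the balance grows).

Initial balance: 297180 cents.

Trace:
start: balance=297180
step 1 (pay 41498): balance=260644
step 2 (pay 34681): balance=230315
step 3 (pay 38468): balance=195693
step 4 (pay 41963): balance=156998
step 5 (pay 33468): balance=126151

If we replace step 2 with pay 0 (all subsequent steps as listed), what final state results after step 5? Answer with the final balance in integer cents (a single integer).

162598

(re-executing from step 2 with the substitution; state before step 2: balance=260644)
step 2 (pay 0): balance=264996
step 3 (pay 38468): balance=230953
step 4 (pay 41963): balance=192846
step 5 (pay 33468): balance=162598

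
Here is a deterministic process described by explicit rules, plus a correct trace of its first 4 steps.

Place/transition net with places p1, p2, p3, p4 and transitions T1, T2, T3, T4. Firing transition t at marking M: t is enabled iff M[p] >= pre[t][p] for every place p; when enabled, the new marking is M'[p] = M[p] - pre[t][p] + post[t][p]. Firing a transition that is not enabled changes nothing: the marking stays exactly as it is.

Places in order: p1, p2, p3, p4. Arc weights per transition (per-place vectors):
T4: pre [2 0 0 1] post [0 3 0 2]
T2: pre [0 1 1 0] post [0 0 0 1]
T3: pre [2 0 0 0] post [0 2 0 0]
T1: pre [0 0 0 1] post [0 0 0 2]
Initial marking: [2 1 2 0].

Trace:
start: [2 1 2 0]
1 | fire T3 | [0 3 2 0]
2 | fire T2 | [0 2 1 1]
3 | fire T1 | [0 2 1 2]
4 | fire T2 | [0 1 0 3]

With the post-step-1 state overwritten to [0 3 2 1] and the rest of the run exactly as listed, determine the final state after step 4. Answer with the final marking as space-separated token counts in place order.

state after step 1 := [0 3 2 1]
2 | fire T2 | [0 2 1 2]
3 | fire T1 | [0 2 1 3]
4 | fire T2 | [0 1 0 4]

0 1 0 4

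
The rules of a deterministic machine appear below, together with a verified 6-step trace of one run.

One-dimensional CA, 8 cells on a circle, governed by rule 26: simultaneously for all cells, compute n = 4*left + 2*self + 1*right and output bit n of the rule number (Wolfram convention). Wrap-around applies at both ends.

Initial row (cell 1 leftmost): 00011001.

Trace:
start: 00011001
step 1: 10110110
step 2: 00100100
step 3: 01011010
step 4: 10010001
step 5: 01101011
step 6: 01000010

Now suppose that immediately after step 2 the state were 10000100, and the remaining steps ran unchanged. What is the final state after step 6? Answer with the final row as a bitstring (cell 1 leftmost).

state after step 2 := 10000100
step 3: 01001011
step 4: 00110010
step 5: 01101101
step 6: 01001000

01001000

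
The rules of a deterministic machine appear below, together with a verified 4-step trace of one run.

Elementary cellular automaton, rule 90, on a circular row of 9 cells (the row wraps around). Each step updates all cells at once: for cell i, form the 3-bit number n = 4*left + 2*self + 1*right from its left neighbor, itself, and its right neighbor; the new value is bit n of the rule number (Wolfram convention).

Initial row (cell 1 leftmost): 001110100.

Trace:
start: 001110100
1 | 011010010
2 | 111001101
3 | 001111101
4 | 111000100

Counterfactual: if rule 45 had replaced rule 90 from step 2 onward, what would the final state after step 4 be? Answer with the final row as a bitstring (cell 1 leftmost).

(re-executing steps 2..4 under rule 45; state before step 2: 011010010)
2 | 010110010
3 | 011100010
4 | 010001010

010001010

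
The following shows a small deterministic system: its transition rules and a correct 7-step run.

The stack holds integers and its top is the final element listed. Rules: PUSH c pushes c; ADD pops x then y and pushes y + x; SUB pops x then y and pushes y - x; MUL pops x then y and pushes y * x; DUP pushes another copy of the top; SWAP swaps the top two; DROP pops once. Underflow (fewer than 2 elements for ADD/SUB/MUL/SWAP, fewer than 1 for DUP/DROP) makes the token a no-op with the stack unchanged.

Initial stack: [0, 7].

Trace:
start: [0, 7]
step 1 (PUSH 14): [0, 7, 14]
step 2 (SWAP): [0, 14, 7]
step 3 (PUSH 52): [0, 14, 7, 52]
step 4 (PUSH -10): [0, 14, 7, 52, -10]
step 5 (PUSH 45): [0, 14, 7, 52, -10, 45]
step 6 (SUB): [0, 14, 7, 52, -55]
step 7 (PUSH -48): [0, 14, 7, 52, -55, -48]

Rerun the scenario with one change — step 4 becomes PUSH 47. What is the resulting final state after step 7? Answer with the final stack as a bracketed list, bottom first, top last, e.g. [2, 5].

[0, 14, 7, 52, 2, -48]

(re-executing from step 4 with the substitution; state before step 4: [0, 14, 7, 52])
step 4 (PUSH 47): [0, 14, 7, 52, 47]
step 5 (PUSH 45): [0, 14, 7, 52, 47, 45]
step 6 (SUB): [0, 14, 7, 52, 2]
step 7 (PUSH -48): [0, 14, 7, 52, 2, -48]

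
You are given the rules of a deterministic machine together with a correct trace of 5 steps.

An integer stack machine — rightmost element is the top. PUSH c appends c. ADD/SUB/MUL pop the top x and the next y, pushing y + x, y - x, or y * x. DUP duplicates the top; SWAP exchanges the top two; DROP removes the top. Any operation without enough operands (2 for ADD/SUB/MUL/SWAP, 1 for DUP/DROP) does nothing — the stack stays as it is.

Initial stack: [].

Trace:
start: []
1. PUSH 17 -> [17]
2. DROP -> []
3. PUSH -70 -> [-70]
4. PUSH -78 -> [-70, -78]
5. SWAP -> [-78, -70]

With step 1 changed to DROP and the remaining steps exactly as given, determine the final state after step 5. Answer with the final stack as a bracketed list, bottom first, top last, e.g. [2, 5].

[-78, -70]

(re-executing from step 1 with the substitution; state before step 1: [])
1. DROP -> []
2. DROP -> []
3. PUSH -70 -> [-70]
4. PUSH -78 -> [-70, -78]
5. SWAP -> [-78, -70]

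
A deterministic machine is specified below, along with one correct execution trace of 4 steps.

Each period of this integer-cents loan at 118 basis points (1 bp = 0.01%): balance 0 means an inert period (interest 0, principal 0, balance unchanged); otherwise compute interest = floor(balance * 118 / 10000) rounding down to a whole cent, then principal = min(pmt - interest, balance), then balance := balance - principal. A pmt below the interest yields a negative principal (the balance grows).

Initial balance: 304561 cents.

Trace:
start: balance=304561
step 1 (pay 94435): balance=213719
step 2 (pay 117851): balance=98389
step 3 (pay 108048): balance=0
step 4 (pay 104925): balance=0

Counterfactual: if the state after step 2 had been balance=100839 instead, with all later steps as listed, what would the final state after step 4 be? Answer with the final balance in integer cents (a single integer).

state after step 2 := balance=100839
step 3 (pay 108048): balance=0
step 4 (pay 104925): balance=0

0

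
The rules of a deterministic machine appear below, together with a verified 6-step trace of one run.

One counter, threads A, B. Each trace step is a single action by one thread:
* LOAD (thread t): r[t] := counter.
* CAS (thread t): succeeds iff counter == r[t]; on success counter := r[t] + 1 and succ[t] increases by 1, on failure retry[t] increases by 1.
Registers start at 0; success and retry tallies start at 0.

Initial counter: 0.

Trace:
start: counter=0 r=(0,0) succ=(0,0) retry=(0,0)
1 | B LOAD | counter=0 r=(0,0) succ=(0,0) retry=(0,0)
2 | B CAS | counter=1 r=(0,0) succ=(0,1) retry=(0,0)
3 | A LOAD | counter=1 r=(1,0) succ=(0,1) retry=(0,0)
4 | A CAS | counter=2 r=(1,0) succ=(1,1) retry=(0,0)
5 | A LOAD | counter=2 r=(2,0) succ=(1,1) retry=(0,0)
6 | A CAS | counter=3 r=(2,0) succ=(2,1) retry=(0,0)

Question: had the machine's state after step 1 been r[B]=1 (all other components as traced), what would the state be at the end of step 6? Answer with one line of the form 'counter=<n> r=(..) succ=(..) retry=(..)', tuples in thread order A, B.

state after step 1 := counter=0 r=(0,1) succ=(0,0) retry=(0,0)
2 | B CAS | counter=0 r=(0,1) succ=(0,0) retry=(0,1)
3 | A LOAD | counter=0 r=(0,1) succ=(0,0) retry=(0,1)
4 | A CAS | counter=1 r=(0,1) succ=(1,0) retry=(0,1)
5 | A LOAD | counter=1 r=(1,1) succ=(1,0) retry=(0,1)
6 | A CAS | counter=2 r=(1,1) succ=(2,0) retry=(0,1)

counter=2 r=(1,1) succ=(2,0) retry=(0,1)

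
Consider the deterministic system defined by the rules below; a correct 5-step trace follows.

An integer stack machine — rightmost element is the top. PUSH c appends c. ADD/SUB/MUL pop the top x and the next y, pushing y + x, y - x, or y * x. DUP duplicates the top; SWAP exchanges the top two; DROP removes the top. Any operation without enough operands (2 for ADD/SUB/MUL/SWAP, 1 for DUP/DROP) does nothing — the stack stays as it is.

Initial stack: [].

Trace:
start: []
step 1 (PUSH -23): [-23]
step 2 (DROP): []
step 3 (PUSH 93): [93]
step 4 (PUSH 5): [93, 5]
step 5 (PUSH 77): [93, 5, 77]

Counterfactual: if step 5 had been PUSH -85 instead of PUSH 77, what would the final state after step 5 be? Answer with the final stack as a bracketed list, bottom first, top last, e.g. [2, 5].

(re-executing from step 5 with the substitution; state before step 5: [93, 5])
step 5 (PUSH -85): [93, 5, -85]

[93, 5, -85]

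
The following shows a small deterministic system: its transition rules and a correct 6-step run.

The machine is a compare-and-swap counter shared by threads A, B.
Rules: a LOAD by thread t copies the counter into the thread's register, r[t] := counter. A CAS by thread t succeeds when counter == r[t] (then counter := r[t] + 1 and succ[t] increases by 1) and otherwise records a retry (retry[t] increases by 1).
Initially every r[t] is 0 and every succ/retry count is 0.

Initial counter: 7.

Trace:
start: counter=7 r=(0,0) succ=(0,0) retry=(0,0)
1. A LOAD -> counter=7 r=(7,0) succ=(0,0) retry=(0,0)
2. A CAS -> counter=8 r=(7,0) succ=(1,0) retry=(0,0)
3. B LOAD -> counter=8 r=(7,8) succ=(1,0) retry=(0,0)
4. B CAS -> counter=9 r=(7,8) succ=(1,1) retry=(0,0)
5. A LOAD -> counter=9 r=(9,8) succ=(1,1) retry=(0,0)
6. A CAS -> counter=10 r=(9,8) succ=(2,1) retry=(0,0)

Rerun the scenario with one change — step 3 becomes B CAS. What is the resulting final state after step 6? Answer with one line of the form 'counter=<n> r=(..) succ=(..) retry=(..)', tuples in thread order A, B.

counter=9 r=(8,0) succ=(2,0) retry=(0,2)

(re-executing from step 3 with the substitution; state before step 3: counter=8 r=(7,0) succ=(1,0) retry=(0,0))
3. B CAS -> counter=8 r=(7,0) succ=(1,0) retry=(0,1)
4. B CAS -> counter=8 r=(7,0) succ=(1,0) retry=(0,2)
5. A LOAD -> counter=8 r=(8,0) succ=(1,0) retry=(0,2)
6. A CAS -> counter=9 r=(8,0) succ=(2,0) retry=(0,2)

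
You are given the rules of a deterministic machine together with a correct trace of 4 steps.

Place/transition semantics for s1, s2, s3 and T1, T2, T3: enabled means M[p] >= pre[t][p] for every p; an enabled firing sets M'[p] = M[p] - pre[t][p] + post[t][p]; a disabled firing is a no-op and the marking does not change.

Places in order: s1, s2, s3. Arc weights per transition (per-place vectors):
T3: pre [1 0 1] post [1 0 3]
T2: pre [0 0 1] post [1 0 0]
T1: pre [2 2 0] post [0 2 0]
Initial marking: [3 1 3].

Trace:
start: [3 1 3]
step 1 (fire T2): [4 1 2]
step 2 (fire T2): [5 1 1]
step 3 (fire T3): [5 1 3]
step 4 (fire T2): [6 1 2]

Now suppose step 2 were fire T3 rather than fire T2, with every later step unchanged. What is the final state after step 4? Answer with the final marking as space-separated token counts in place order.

5 1 5

(re-executing from step 2 with the substitution; state before step 2: [4 1 2])
step 2 (fire T3): [4 1 4]
step 3 (fire T3): [4 1 6]
step 4 (fire T2): [5 1 5]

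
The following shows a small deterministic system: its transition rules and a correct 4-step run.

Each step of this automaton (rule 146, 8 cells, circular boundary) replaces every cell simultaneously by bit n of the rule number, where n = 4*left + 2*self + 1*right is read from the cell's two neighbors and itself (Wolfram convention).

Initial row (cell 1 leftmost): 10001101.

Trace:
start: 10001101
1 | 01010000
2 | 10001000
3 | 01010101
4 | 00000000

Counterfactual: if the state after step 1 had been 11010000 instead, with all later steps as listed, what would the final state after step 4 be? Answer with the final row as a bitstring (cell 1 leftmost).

01100000

state after step 1 := 11010000
2 | 00001001
3 | 10010110
4 | 01100000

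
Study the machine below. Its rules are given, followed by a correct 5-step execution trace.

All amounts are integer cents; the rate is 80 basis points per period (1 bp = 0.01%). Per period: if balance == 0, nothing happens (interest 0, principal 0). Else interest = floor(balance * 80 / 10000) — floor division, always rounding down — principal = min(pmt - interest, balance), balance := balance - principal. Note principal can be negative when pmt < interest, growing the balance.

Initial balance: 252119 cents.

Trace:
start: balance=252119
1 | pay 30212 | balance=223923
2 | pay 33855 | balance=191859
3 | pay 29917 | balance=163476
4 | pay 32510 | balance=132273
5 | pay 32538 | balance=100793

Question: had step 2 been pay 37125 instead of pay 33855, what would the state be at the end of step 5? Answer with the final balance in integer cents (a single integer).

(re-executing from step 2 with the substitution; state before step 2: balance=223923)
2 | pay 37125 | balance=188589
3 | pay 29917 | balance=160180
4 | pay 32510 | balance=128951
5 | pay 32538 | balance=97444

97444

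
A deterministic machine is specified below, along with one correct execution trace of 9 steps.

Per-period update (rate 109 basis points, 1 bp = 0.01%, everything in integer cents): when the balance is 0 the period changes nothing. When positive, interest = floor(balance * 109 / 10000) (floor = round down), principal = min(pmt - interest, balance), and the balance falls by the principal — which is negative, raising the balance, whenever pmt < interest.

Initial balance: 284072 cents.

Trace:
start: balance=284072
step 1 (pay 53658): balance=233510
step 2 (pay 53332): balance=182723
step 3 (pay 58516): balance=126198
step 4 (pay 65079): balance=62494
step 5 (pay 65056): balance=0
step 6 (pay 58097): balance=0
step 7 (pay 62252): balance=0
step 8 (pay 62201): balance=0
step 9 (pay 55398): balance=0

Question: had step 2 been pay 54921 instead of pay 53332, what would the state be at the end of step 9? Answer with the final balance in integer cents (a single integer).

0

(re-executing from step 2 with the substitution; state before step 2: balance=233510)
step 2 (pay 54921): balance=181134
step 3 (pay 58516): balance=124592
step 4 (pay 65079): balance=60871
step 5 (pay 65056): balance=0
step 6 (pay 58097): balance=0
step 7 (pay 62252): balance=0
step 8 (pay 62201): balance=0
step 9 (pay 55398): balance=0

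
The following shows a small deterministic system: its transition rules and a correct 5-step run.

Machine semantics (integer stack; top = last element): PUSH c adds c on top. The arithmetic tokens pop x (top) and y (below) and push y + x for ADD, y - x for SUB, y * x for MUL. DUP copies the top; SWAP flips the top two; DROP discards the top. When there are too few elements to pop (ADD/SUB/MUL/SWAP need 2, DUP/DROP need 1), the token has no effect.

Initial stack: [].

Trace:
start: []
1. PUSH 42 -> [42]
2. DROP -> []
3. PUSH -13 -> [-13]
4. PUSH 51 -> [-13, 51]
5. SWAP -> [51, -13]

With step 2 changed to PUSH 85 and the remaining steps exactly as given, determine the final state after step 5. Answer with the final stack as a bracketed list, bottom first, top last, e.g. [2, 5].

(re-executing from step 2 with the substitution; state before step 2: [42])
2. PUSH 85 -> [42, 85]
3. PUSH -13 -> [42, 85, -13]
4. PUSH 51 -> [42, 85, -13, 51]
5. SWAP -> [42, 85, 51, -13]

[42, 85, 51, -13]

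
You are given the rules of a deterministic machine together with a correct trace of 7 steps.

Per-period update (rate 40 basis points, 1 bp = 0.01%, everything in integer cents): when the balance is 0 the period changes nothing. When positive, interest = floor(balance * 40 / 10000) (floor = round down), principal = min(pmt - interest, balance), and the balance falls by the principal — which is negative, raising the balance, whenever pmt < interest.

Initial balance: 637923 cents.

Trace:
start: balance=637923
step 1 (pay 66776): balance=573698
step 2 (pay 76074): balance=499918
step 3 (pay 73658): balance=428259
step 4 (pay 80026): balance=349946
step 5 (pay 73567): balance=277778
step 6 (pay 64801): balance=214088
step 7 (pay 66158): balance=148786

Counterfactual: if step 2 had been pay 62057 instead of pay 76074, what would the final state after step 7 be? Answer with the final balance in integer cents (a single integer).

(re-executing from step 2 with the substitution; state before step 2: balance=573698)
step 2 (pay 62057): balance=513935
step 3 (pay 73658): balance=442332
step 4 (pay 80026): balance=364075
step 5 (pay 73567): balance=291964
step 6 (pay 64801): balance=228330
step 7 (pay 66158): balance=163085

163085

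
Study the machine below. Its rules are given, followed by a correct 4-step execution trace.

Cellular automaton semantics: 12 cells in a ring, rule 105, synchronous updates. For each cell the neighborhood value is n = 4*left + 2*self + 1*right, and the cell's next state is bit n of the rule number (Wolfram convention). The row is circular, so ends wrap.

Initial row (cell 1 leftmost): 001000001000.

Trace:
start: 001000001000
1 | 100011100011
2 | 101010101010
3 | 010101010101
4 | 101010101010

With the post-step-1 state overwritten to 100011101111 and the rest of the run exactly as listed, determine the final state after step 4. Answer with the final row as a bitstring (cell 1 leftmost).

state after step 1 := 100011101111
2 | 101010111000
3 | 010101101010
4 | 001011110100

001011110100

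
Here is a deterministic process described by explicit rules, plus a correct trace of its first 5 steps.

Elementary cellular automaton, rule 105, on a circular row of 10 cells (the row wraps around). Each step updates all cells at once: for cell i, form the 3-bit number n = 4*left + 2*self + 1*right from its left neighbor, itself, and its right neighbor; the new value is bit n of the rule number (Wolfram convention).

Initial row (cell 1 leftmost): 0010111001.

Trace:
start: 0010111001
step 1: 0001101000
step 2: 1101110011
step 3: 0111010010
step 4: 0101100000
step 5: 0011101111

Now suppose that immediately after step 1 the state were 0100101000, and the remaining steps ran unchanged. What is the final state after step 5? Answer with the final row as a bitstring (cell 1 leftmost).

0110111110

state after step 1 := 0100101000
step 2: 0000010011
step 3: 0111000011
step 4: 1101011011
step 5: 0110111110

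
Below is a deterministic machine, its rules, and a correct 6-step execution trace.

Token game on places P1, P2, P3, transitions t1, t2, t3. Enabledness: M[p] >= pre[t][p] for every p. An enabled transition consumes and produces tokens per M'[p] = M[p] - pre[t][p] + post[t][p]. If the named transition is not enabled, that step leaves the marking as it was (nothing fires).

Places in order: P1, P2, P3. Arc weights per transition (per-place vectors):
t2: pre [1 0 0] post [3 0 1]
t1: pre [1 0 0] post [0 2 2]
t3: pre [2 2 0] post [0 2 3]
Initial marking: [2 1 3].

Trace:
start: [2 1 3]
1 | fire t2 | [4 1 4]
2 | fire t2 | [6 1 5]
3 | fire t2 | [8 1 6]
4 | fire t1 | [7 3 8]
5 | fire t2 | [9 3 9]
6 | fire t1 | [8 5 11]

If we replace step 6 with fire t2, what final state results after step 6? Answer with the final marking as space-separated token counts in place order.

11 3 10

(re-executing from step 6 with the substitution; state before step 6: [9 3 9])
6 | fire t2 | [11 3 10]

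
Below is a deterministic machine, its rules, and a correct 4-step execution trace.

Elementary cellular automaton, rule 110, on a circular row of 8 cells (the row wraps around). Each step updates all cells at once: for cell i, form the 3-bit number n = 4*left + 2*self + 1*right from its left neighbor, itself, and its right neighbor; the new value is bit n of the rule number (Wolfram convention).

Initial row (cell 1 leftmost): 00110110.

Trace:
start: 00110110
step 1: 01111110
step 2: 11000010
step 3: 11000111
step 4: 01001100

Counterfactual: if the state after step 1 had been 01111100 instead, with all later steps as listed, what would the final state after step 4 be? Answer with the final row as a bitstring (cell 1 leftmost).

state after step 1 := 01111100
step 2: 11000100
step 3: 11001101
step 4: 01011111

01011111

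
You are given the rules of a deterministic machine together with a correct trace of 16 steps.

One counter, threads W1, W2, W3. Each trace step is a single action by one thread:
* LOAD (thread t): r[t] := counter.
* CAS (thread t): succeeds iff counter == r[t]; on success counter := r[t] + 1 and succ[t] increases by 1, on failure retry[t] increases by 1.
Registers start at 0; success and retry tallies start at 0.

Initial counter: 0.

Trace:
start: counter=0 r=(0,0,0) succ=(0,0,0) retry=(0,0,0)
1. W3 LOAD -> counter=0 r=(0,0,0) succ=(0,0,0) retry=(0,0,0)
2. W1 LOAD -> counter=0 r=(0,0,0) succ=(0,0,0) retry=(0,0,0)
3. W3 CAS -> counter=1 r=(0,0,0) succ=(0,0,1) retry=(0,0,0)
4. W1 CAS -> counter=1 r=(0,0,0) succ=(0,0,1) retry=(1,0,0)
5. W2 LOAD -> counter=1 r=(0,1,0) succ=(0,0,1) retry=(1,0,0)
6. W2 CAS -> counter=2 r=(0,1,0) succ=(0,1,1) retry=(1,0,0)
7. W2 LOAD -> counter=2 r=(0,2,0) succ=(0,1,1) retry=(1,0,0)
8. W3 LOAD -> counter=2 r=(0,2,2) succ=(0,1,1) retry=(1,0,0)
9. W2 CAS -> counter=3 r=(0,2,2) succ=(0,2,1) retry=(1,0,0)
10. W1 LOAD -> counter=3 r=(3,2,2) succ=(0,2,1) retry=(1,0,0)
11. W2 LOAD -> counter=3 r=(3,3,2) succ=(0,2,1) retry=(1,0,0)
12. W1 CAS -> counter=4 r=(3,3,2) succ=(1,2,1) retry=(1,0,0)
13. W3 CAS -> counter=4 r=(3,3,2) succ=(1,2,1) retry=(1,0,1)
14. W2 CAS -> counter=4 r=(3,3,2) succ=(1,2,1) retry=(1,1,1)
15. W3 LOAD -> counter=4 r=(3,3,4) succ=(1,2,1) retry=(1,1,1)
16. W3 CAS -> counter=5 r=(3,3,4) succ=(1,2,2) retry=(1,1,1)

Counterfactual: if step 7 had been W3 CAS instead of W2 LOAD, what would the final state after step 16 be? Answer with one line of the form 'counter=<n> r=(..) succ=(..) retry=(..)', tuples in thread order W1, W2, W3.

(re-executing from step 7 with the substitution; state before step 7: counter=2 r=(0,1,0) succ=(0,1,1) retry=(1,0,0))
7. W3 CAS -> counter=2 r=(0,1,0) succ=(0,1,1) retry=(1,0,1)
8. W3 LOAD -> counter=2 r=(0,1,2) succ=(0,1,1) retry=(1,0,1)
9. W2 CAS -> counter=2 r=(0,1,2) succ=(0,1,1) retry=(1,1,1)
10. W1 LOAD -> counter=2 r=(2,1,2) succ=(0,1,1) retry=(1,1,1)
11. W2 LOAD -> counter=2 r=(2,2,2) succ=(0,1,1) retry=(1,1,1)
12. W1 CAS -> counter=3 r=(2,2,2) succ=(1,1,1) retry=(1,1,1)
13. W3 CAS -> counter=3 r=(2,2,2) succ=(1,1,1) retry=(1,1,2)
14. W2 CAS -> counter=3 r=(2,2,2) succ=(1,1,1) retry=(1,2,2)
15. W3 LOAD -> counter=3 r=(2,2,3) succ=(1,1,1) retry=(1,2,2)
16. W3 CAS -> counter=4 r=(2,2,3) succ=(1,1,2) retry=(1,2,2)

counter=4 r=(2,2,3) succ=(1,1,2) retry=(1,2,2)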